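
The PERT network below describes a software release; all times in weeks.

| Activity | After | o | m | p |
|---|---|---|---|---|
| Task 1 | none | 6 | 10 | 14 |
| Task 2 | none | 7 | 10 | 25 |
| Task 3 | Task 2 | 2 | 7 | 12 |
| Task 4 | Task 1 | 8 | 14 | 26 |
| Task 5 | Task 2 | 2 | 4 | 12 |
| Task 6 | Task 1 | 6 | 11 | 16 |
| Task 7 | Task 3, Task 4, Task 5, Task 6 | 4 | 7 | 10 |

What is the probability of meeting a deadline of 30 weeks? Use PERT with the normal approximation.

0.280

te_Task 1 = (6 + 4·10 + 14)/6 = 60/6 = 10; σ²_Task 1 = ((14−6)/6)² = 1.778
te_Task 2 = (7 + 4·10 + 25)/6 = 72/6 = 12; σ²_Task 2 = ((25−7)/6)² = 9.000
te_Task 3 = (2 + 4·7 + 12)/6 = 42/6 = 7; σ²_Task 3 = ((12−2)/6)² = 2.778
te_Task 4 = (8 + 4·14 + 26)/6 = 90/6 = 15; σ²_Task 4 = ((26−8)/6)² = 9.000
te_Task 5 = (2 + 4·4 + 12)/6 = 30/6 = 5; σ²_Task 5 = ((12−2)/6)² = 2.778
te_Task 6 = (6 + 4·11 + 16)/6 = 66/6 = 11; σ²_Task 6 = ((16−6)/6)² = 2.778
te_Task 7 = (4 + 4·7 + 10)/6 = 42/6 = 7; σ²_Task 7 = ((10−4)/6)² = 1.000

Forward pass:
ES_Task 1 = 0; EF_Task 1 = 10
ES_Task 2 = 0; EF_Task 2 = 12
ES_Task 3 = 12; EF_Task 3 = 12+7 = 19
ES_Task 4 = 10; EF_Task 4 = 10+15 = 25
ES_Task 5 = 12; EF_Task 5 = 12+5 = 17
ES_Task 6 = 10; EF_Task 6 = 10+11 = 21
ES_Task 7 = max(EF_Task 3=19, EF_Task 4=25, EF_Task 5=17, EF_Task 6=21) = 25; EF_Task 7 = 25+7 = 32
Expected project duration μ = 32 weeks. Critical path: Task 1 → Task 4 → Task 7.

Variance along critical path = 1.778 + 9.000 + 1.000 = 11.778; σ = √11.778 = 3.432 weeks.
Z = (30 − 32) / 3.432 = -0.583
P(T ≤ 30) = Φ(-0.583) ≈ 0.280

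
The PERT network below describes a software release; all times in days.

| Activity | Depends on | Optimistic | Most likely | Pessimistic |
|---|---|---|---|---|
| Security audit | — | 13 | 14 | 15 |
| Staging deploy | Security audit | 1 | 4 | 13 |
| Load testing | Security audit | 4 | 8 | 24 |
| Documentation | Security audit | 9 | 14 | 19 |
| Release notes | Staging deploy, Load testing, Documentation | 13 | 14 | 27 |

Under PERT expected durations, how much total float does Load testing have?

te_Security audit = (13 + 4·14 + 15)/6 = 84/6 = 14
te_Staging deploy = (1 + 4·4 + 13)/6 = 30/6 = 5
te_Load testing = (4 + 4·8 + 24)/6 = 60/6 = 10
te_Documentation = (9 + 4·14 + 19)/6 = 84/6 = 14
te_Release notes = (13 + 4·14 + 27)/6 = 96/6 = 16

Forward pass:
ES_Security audit = 0; EF_Security audit = 14
ES_Staging deploy = 14; EF_Staging deploy = 14+5 = 19
ES_Load testing = 14; EF_Load testing = 14+10 = 24
ES_Documentation = 14; EF_Documentation = 14+14 = 28
ES_Release notes = max(EF_Staging deploy=19, EF_Load testing=24, EF_Documentation=28) = 28; EF_Release notes = 28+16 = 44
Expected project duration μ = 44 days. Critical path: Security audit → Documentation → Release notes.

Backward pass:
LF_Release notes = 44; LS_Release notes = 44−16 = 28
LF_Documentation = LS_Release notes = 28; LS_Documentation = 28−14 = 14
LF_Load testing = LS_Release notes = 28; LS_Load testing = 28−10 = 18
LF_Staging deploy = LS_Release notes = 28; LS_Staging deploy = 28−5 = 23
LF_Security audit = min(LS_Staging deploy=23, LS_Load testing=18, LS_Documentation=14) = 14; LS_Security audit = 14−14 = 0
Slack_Load testing = LS_Load testing − ES_Load testing = 18 − 14 = 4

4 days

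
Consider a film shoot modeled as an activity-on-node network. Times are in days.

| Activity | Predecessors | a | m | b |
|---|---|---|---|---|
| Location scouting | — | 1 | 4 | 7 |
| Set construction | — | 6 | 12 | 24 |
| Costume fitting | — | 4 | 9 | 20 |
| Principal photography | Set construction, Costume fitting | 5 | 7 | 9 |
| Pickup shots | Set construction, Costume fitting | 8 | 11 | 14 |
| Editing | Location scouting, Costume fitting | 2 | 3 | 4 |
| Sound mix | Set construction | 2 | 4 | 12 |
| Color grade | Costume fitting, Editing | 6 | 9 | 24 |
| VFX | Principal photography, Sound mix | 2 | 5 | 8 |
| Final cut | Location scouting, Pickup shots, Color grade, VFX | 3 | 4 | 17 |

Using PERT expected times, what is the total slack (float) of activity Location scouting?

7 days

te_Location scouting = (1 + 4·4 + 7)/6 = 24/6 = 4
te_Set construction = (6 + 4·12 + 24)/6 = 78/6 = 13
te_Costume fitting = (4 + 4·9 + 20)/6 = 60/6 = 10
te_Principal photography = (5 + 4·7 + 9)/6 = 42/6 = 7
te_Pickup shots = (8 + 4·11 + 14)/6 = 66/6 = 11
te_Editing = (2 + 4·3 + 4)/6 = 18/6 = 3
te_Sound mix = (2 + 4·4 + 12)/6 = 30/6 = 5
te_Color grade = (6 + 4·9 + 24)/6 = 66/6 = 11
te_VFX = (2 + 4·5 + 8)/6 = 30/6 = 5
te_Final cut = (3 + 4·4 + 17)/6 = 36/6 = 6

Forward pass:
ES_Location scouting = 0; EF_Location scouting = 4
ES_Set construction = 0; EF_Set construction = 13
ES_Costume fitting = 0; EF_Costume fitting = 10
ES_Principal photography = max(EF_Set construction=13, EF_Costume fitting=10) = 13; EF_Principal photography = 13+7 = 20
ES_Pickup shots = max(EF_Set construction=13, EF_Costume fitting=10) = 13; EF_Pickup shots = 13+11 = 24
ES_Editing = max(EF_Location scouting=4, EF_Costume fitting=10) = 10; EF_Editing = 10+3 = 13
ES_Sound mix = 13; EF_Sound mix = 13+5 = 18
ES_Color grade = max(EF_Costume fitting=10, EF_Editing=13) = 13; EF_Color grade = 13+11 = 24
ES_VFX = max(EF_Principal photography=20, EF_Sound mix=18) = 20; EF_VFX = 20+5 = 25
ES_Final cut = max(EF_Location scouting=4, EF_Pickup shots=24, EF_Color grade=24, EF_VFX=25) = 25; EF_Final cut = 25+6 = 31
Expected project duration μ = 31 days. Critical path: Set construction → Principal photography → VFX → Final cut.

Backward pass:
LF_Final cut = 31; LS_Final cut = 31−6 = 25
LF_VFX = LS_Final cut = 25; LS_VFX = 25−5 = 20
LF_Color grade = LS_Final cut = 25; LS_Color grade = 25−11 = 14
LF_Sound mix = LS_VFX = 20; LS_Sound mix = 20−5 = 15
LF_Editing = LS_Color grade = 14; LS_Editing = 14−3 = 11
LF_Pickup shots = LS_Final cut = 25; LS_Pickup shots = 25−11 = 14
LF_Principal photography = LS_VFX = 20; LS_Principal photography = 20−7 = 13
LF_Costume fitting = min(LS_Principal photography=13, LS_Pickup shots=14, LS_Editing=11, LS_Color grade=14) = 11; LS_Costume fitting = 11−10 = 1
LF_Set construction = min(LS_Principal photography=13, LS_Pickup shots=14, LS_Sound mix=15) = 13; LS_Set construction = 13−13 = 0
LF_Location scouting = min(LS_Editing=11, LS_Final cut=25) = 11; LS_Location scouting = 11−4 = 7
Slack_Location scouting = LS_Location scouting − ES_Location scouting = 7 − 0 = 7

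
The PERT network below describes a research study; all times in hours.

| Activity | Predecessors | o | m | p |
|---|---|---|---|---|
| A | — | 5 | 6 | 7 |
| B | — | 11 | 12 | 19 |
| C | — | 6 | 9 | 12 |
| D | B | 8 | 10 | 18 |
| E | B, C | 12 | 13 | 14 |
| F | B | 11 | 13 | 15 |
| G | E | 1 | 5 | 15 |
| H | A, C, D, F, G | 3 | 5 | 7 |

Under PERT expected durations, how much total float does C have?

te_A = (5 + 4·6 + 7)/6 = 36/6 = 6
te_B = (11 + 4·12 + 19)/6 = 78/6 = 13
te_C = (6 + 4·9 + 12)/6 = 54/6 = 9
te_D = (8 + 4·10 + 18)/6 = 66/6 = 11
te_E = (12 + 4·13 + 14)/6 = 78/6 = 13
te_F = (11 + 4·13 + 15)/6 = 78/6 = 13
te_G = (1 + 4·5 + 15)/6 = 36/6 = 6
te_H = (3 + 4·5 + 7)/6 = 30/6 = 5

Forward pass:
ES_A = 0; EF_A = 6
ES_B = 0; EF_B = 13
ES_C = 0; EF_C = 9
ES_D = 13; EF_D = 13+11 = 24
ES_E = max(EF_B=13, EF_C=9) = 13; EF_E = 13+13 = 26
ES_F = 13; EF_F = 13+13 = 26
ES_G = 26; EF_G = 26+6 = 32
ES_H = max(EF_A=6, EF_C=9, EF_D=24, EF_F=26, EF_G=32) = 32; EF_H = 32+5 = 37
Expected project duration μ = 37 hours. Critical path: B → E → G → H.

Backward pass:
LF_H = 37; LS_H = 37−5 = 32
LF_G = LS_H = 32; LS_G = 32−6 = 26
LF_F = LS_H = 32; LS_F = 32−13 = 19
LF_E = LS_G = 26; LS_E = 26−13 = 13
LF_D = LS_H = 32; LS_D = 32−11 = 21
LF_C = min(LS_E=13, LS_H=32) = 13; LS_C = 13−9 = 4
LF_B = min(LS_D=21, LS_E=13, LS_F=19) = 13; LS_B = 13−13 = 0
LF_A = LS_H = 32; LS_A = 32−6 = 26
Slack_C = LS_C − ES_C = 4 − 0 = 4

4 hours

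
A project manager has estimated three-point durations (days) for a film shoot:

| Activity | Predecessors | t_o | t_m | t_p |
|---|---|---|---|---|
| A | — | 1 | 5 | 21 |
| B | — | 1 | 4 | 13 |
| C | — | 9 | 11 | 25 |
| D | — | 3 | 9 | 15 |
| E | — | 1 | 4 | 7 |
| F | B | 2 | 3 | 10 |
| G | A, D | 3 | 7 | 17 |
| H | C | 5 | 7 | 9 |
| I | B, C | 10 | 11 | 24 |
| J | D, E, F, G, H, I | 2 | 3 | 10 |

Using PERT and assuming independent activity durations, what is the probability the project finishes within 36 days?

0.943

te_A = (1 + 4·5 + 21)/6 = 42/6 = 7; σ²_A = ((21−1)/6)² = 11.111
te_B = (1 + 4·4 + 13)/6 = 30/6 = 5; σ²_B = ((13−1)/6)² = 4.000
te_C = (9 + 4·11 + 25)/6 = 78/6 = 13; σ²_C = ((25−9)/6)² = 7.111
te_D = (3 + 4·9 + 15)/6 = 54/6 = 9; σ²_D = ((15−3)/6)² = 4.000
te_E = (1 + 4·4 + 7)/6 = 24/6 = 4; σ²_E = ((7−1)/6)² = 1.000
te_F = (2 + 4·3 + 10)/6 = 24/6 = 4; σ²_F = ((10−2)/6)² = 1.778
te_G = (3 + 4·7 + 17)/6 = 48/6 = 8; σ²_G = ((17−3)/6)² = 5.444
te_H = (5 + 4·7 + 9)/6 = 42/6 = 7; σ²_H = ((9−5)/6)² = 0.444
te_I = (10 + 4·11 + 24)/6 = 78/6 = 13; σ²_I = ((24−10)/6)² = 5.444
te_J = (2 + 4·3 + 10)/6 = 24/6 = 4; σ²_J = ((10−2)/6)² = 1.778

Forward pass:
ES_A = 0; EF_A = 7
ES_B = 0; EF_B = 5
ES_C = 0; EF_C = 13
ES_D = 0; EF_D = 9
ES_E = 0; EF_E = 4
ES_F = 5; EF_F = 5+4 = 9
ES_G = max(EF_A=7, EF_D=9) = 9; EF_G = 9+8 = 17
ES_H = 13; EF_H = 13+7 = 20
ES_I = max(EF_B=5, EF_C=13) = 13; EF_I = 13+13 = 26
ES_J = max(EF_D=9, EF_E=4, EF_F=9, EF_G=17, EF_H=20, EF_I=26) = 26; EF_J = 26+4 = 30
Expected project duration μ = 30 days. Critical path: C → I → J.

Variance along critical path = 7.111 + 5.444 + 1.778 = 14.333; σ = √14.333 = 3.786 days.
Z = (36 − 30) / 3.786 = 1.585
P(T ≤ 36) = Φ(1.585) ≈ 0.943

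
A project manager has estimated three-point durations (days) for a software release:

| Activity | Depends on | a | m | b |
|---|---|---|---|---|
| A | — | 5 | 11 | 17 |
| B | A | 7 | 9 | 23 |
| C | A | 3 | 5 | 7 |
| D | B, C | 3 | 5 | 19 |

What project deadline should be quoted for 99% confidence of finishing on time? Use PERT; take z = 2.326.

38.9 days

te_A = (5 + 4·11 + 17)/6 = 66/6 = 11; σ²_A = ((17−5)/6)² = 4.000
te_B = (7 + 4·9 + 23)/6 = 66/6 = 11; σ²_B = ((23−7)/6)² = 7.111
te_C = (3 + 4·5 + 7)/6 = 30/6 = 5; σ²_C = ((7−3)/6)² = 0.444
te_D = (3 + 4·5 + 19)/6 = 42/6 = 7; σ²_D = ((19−3)/6)² = 7.111

Forward pass:
ES_A = 0; EF_A = 11
ES_B = 11; EF_B = 11+11 = 22
ES_C = 11; EF_C = 11+5 = 16
ES_D = max(EF_B=22, EF_C=16) = 22; EF_D = 22+7 = 29
Expected project duration μ = 29 days. Critical path: A → B → D.

Variance along critical path = 4.000 + 7.111 + 7.111 = 18.222; σ = 4.269 days.
D = μ + z·σ = 29 + 2.326·4.269 = 38.9 days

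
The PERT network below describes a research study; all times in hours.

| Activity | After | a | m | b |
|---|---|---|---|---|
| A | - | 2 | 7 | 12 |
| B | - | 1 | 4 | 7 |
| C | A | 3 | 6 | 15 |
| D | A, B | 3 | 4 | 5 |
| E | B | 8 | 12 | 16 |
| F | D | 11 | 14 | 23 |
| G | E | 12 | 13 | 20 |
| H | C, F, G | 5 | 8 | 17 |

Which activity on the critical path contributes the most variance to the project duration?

H

te_A = (2 + 4·7 + 12)/6 = 42/6 = 7; σ²_A = ((12−2)/6)² = 2.778
te_B = (1 + 4·4 + 7)/6 = 24/6 = 4; σ²_B = ((7−1)/6)² = 1.000
te_C = (3 + 4·6 + 15)/6 = 42/6 = 7; σ²_C = ((15−3)/6)² = 4.000
te_D = (3 + 4·4 + 5)/6 = 24/6 = 4; σ²_D = ((5−3)/6)² = 0.111
te_E = (8 + 4·12 + 16)/6 = 72/6 = 12; σ²_E = ((16−8)/6)² = 1.778
te_F = (11 + 4·14 + 23)/6 = 90/6 = 15; σ²_F = ((23−11)/6)² = 4.000
te_G = (12 + 4·13 + 20)/6 = 84/6 = 14; σ²_G = ((20−12)/6)² = 1.778
te_H = (5 + 4·8 + 17)/6 = 54/6 = 9; σ²_H = ((17−5)/6)² = 4.000

Forward pass:
ES_A = 0; EF_A = 7
ES_B = 0; EF_B = 4
ES_C = 7; EF_C = 7+7 = 14
ES_D = max(EF_A=7, EF_B=4) = 7; EF_D = 7+4 = 11
ES_E = 4; EF_E = 4+12 = 16
ES_F = 11; EF_F = 11+15 = 26
ES_G = 16; EF_G = 16+14 = 30
ES_H = max(EF_C=14, EF_F=26, EF_G=30) = 30; EF_H = 30+9 = 39
Expected project duration μ = 39 hours. Critical path: B → E → G → H.

Variances on critical path: σ²_B=1.000, σ²_E=1.778, σ²_G=1.778, σ²_H=4.000.
Largest is σ²_H = 4.000.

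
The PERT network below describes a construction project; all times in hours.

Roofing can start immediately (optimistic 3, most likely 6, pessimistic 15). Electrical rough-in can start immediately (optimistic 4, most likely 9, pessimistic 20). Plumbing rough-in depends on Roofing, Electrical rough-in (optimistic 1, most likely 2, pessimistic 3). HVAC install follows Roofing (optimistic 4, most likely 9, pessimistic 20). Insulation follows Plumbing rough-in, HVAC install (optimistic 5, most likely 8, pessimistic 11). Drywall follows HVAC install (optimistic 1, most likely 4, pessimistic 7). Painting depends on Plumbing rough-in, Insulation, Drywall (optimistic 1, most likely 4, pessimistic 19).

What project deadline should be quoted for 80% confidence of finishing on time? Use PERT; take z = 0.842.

34.9 hours

te_Roofing = (3 + 4·6 + 15)/6 = 42/6 = 7; σ²_Roofing = ((15−3)/6)² = 4.000
te_Electrical rough-in = (4 + 4·9 + 20)/6 = 60/6 = 10; σ²_Electrical rough-in = ((20−4)/6)² = 7.111
te_Plumbing rough-in = (1 + 4·2 + 3)/6 = 12/6 = 2; σ²_Plumbing rough-in = ((3−1)/6)² = 0.111
te_HVAC install = (4 + 4·9 + 20)/6 = 60/6 = 10; σ²_HVAC install = ((20−4)/6)² = 7.111
te_Insulation = (5 + 4·8 + 11)/6 = 48/6 = 8; σ²_Insulation = ((11−5)/6)² = 1.000
te_Drywall = (1 + 4·4 + 7)/6 = 24/6 = 4; σ²_Drywall = ((7−1)/6)² = 1.000
te_Painting = (1 + 4·4 + 19)/6 = 36/6 = 6; σ²_Painting = ((19−1)/6)² = 9.000

Forward pass:
ES_Roofing = 0; EF_Roofing = 7
ES_Electrical rough-in = 0; EF_Electrical rough-in = 10
ES_Plumbing rough-in = max(EF_Roofing=7, EF_Electrical rough-in=10) = 10; EF_Plumbing rough-in = 10+2 = 12
ES_HVAC install = 7; EF_HVAC install = 7+10 = 17
ES_Insulation = max(EF_Plumbing rough-in=12, EF_HVAC install=17) = 17; EF_Insulation = 17+8 = 25
ES_Drywall = 17; EF_Drywall = 17+4 = 21
ES_Painting = max(EF_Plumbing rough-in=12, EF_Insulation=25, EF_Drywall=21) = 25; EF_Painting = 25+6 = 31
Expected project duration μ = 31 hours. Critical path: Roofing → HVAC install → Insulation → Painting.

Variance along critical path = 4.000 + 7.111 + 1.000 + 9.000 = 21.111; σ = 4.595 hours.
D = μ + z·σ = 31 + 0.842·4.595 = 34.9 hours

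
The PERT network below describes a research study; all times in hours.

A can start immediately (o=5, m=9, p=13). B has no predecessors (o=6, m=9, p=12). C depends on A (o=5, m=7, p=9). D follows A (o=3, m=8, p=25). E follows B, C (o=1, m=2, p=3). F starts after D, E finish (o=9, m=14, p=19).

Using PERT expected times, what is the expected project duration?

33 hours

te_A = (5 + 4·9 + 13)/6 = 54/6 = 9
te_B = (6 + 4·9 + 12)/6 = 54/6 = 9
te_C = (5 + 4·7 + 9)/6 = 42/6 = 7
te_D = (3 + 4·8 + 25)/6 = 60/6 = 10
te_E = (1 + 4·2 + 3)/6 = 12/6 = 2
te_F = (9 + 4·14 + 19)/6 = 84/6 = 14

Forward pass:
ES_A = 0; EF_A = 9
ES_B = 0; EF_B = 9
ES_C = 9; EF_C = 9+7 = 16
ES_D = 9; EF_D = 9+10 = 19
ES_E = max(EF_B=9, EF_C=16) = 16; EF_E = 16+2 = 18
ES_F = max(EF_D=19, EF_E=18) = 19; EF_F = 19+14 = 33
Expected project duration μ = 33 hours. Critical path: A → D → F.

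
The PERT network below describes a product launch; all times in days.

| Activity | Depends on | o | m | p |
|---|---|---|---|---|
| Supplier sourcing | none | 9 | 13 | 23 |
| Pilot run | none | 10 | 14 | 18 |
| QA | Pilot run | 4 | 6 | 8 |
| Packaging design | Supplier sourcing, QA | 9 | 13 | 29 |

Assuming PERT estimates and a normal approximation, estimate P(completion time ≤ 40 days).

te_Supplier sourcing = (9 + 4·13 + 23)/6 = 84/6 = 14; σ²_Supplier sourcing = ((23−9)/6)² = 5.444
te_Pilot run = (10 + 4·14 + 18)/6 = 84/6 = 14; σ²_Pilot run = ((18−10)/6)² = 1.778
te_QA = (4 + 4·6 + 8)/6 = 36/6 = 6; σ²_QA = ((8−4)/6)² = 0.444
te_Packaging design = (9 + 4·13 + 29)/6 = 90/6 = 15; σ²_Packaging design = ((29−9)/6)² = 11.111

Forward pass:
ES_Supplier sourcing = 0; EF_Supplier sourcing = 14
ES_Pilot run = 0; EF_Pilot run = 14
ES_QA = 14; EF_QA = 14+6 = 20
ES_Packaging design = max(EF_Supplier sourcing=14, EF_QA=20) = 20; EF_Packaging design = 20+15 = 35
Expected project duration μ = 35 days. Critical path: Pilot run → QA → Packaging design.

Variance along critical path = 1.778 + 0.444 + 11.111 = 13.333; σ = √13.333 = 3.651 days.
Z = (40 − 35) / 3.651 = 1.369
P(T ≤ 40) = Φ(1.369) ≈ 0.915

0.915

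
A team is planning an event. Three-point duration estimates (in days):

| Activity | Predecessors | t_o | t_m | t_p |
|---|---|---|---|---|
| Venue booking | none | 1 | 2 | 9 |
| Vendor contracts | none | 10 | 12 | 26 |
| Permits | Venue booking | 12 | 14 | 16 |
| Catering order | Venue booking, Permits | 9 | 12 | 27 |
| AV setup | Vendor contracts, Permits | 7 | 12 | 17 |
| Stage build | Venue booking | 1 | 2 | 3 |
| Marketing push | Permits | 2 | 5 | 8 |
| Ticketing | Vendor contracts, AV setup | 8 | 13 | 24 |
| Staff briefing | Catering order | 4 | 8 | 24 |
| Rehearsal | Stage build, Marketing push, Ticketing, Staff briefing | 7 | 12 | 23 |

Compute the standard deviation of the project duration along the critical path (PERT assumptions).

te_Venue booking = (1 + 4·2 + 9)/6 = 18/6 = 3; σ²_Venue booking = ((9−1)/6)² = 1.778
te_Vendor contracts = (10 + 4·12 + 26)/6 = 84/6 = 14; σ²_Vendor contracts = ((26−10)/6)² = 7.111
te_Permits = (12 + 4·14 + 16)/6 = 84/6 = 14; σ²_Permits = ((16−12)/6)² = 0.444
te_Catering order = (9 + 4·12 + 27)/6 = 84/6 = 14; σ²_Catering order = ((27−9)/6)² = 9.000
te_AV setup = (7 + 4·12 + 17)/6 = 72/6 = 12; σ²_AV setup = ((17−7)/6)² = 2.778
te_Stage build = (1 + 4·2 + 3)/6 = 12/6 = 2; σ²_Stage build = ((3−1)/6)² = 0.111
te_Marketing push = (2 + 4·5 + 8)/6 = 30/6 = 5; σ²_Marketing push = ((8−2)/6)² = 1.000
te_Ticketing = (8 + 4·13 + 24)/6 = 84/6 = 14; σ²_Ticketing = ((24−8)/6)² = 7.111
te_Staff briefing = (4 + 4·8 + 24)/6 = 60/6 = 10; σ²_Staff briefing = ((24−4)/6)² = 11.111
te_Rehearsal = (7 + 4·12 + 23)/6 = 78/6 = 13; σ²_Rehearsal = ((23−7)/6)² = 7.111

Forward pass:
ES_Venue booking = 0; EF_Venue booking = 3
ES_Vendor contracts = 0; EF_Vendor contracts = 14
ES_Permits = 3; EF_Permits = 3+14 = 17
ES_Catering order = max(EF_Venue booking=3, EF_Permits=17) = 17; EF_Catering order = 17+14 = 31
ES_AV setup = max(EF_Vendor contracts=14, EF_Permits=17) = 17; EF_AV setup = 17+12 = 29
ES_Stage build = 3; EF_Stage build = 3+2 = 5
ES_Marketing push = 17; EF_Marketing push = 17+5 = 22
ES_Ticketing = max(EF_Vendor contracts=14, EF_AV setup=29) = 29; EF_Ticketing = 29+14 = 43
ES_Staff briefing = 31; EF_Staff briefing = 31+10 = 41
ES_Rehearsal = max(EF_Stage build=5, EF_Marketing push=22, EF_Ticketing=43, EF_Staff briefing=41) = 43; EF_Rehearsal = 43+13 = 56
Expected project duration μ = 56 days. Critical path: Venue booking → Permits → AV setup → Ticketing → Rehearsal.

Variance along critical path = 1.778 + 0.444 + 2.778 + 7.111 + 7.111 = 19.222
σ = √19.222 = 4.384 days

4.38 days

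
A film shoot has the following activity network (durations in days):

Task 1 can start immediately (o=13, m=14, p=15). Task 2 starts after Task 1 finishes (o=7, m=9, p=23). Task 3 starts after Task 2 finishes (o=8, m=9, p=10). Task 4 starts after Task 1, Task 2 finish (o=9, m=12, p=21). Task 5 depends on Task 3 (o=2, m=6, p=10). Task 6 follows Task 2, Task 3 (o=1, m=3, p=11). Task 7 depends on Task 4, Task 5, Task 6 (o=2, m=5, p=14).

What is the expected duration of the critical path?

46 days

te_Task 1 = (13 + 4·14 + 15)/6 = 84/6 = 14
te_Task 2 = (7 + 4·9 + 23)/6 = 66/6 = 11
te_Task 3 = (8 + 4·9 + 10)/6 = 54/6 = 9
te_Task 4 = (9 + 4·12 + 21)/6 = 78/6 = 13
te_Task 5 = (2 + 4·6 + 10)/6 = 36/6 = 6
te_Task 6 = (1 + 4·3 + 11)/6 = 24/6 = 4
te_Task 7 = (2 + 4·5 + 14)/6 = 36/6 = 6

Forward pass:
ES_Task 1 = 0; EF_Task 1 = 14
ES_Task 2 = 14; EF_Task 2 = 14+11 = 25
ES_Task 3 = 25; EF_Task 3 = 25+9 = 34
ES_Task 4 = max(EF_Task 1=14, EF_Task 2=25) = 25; EF_Task 4 = 25+13 = 38
ES_Task 5 = 34; EF_Task 5 = 34+6 = 40
ES_Task 6 = max(EF_Task 2=25, EF_Task 3=34) = 34; EF_Task 6 = 34+4 = 38
ES_Task 7 = max(EF_Task 4=38, EF_Task 5=40, EF_Task 6=38) = 40; EF_Task 7 = 40+6 = 46
Expected project duration μ = 46 days. Critical path: Task 1 → Task 2 → Task 3 → Task 5 → Task 7.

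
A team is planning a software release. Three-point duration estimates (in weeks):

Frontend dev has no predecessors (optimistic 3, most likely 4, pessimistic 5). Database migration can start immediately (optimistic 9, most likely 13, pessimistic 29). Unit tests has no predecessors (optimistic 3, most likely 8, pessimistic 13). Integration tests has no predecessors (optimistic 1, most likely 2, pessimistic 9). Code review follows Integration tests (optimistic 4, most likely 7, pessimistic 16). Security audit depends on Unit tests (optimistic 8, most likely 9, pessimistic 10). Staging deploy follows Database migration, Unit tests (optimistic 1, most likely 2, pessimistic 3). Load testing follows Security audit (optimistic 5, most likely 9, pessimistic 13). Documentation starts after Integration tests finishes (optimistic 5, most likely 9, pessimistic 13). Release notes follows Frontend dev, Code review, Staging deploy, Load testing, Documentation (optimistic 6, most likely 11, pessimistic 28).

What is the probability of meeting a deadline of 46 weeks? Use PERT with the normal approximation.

0.950

te_Frontend dev = (3 + 4·4 + 5)/6 = 24/6 = 4; σ²_Frontend dev = ((5−3)/6)² = 0.111
te_Database migration = (9 + 4·13 + 29)/6 = 90/6 = 15; σ²_Database migration = ((29−9)/6)² = 11.111
te_Unit tests = (3 + 4·8 + 13)/6 = 48/6 = 8; σ²_Unit tests = ((13−3)/6)² = 2.778
te_Integration tests = (1 + 4·2 + 9)/6 = 18/6 = 3; σ²_Integration tests = ((9−1)/6)² = 1.778
te_Code review = (4 + 4·7 + 16)/6 = 48/6 = 8; σ²_Code review = ((16−4)/6)² = 4.000
te_Security audit = (8 + 4·9 + 10)/6 = 54/6 = 9; σ²_Security audit = ((10−8)/6)² = 0.111
te_Staging deploy = (1 + 4·2 + 3)/6 = 12/6 = 2; σ²_Staging deploy = ((3−1)/6)² = 0.111
te_Load testing = (5 + 4·9 + 13)/6 = 54/6 = 9; σ²_Load testing = ((13−5)/6)² = 1.778
te_Documentation = (5 + 4·9 + 13)/6 = 54/6 = 9; σ²_Documentation = ((13−5)/6)² = 1.778
te_Release notes = (6 + 4·11 + 28)/6 = 78/6 = 13; σ²_Release notes = ((28−6)/6)² = 13.444

Forward pass:
ES_Frontend dev = 0; EF_Frontend dev = 4
ES_Database migration = 0; EF_Database migration = 15
ES_Unit tests = 0; EF_Unit tests = 8
ES_Integration tests = 0; EF_Integration tests = 3
ES_Code review = 3; EF_Code review = 3+8 = 11
ES_Security audit = 8; EF_Security audit = 8+9 = 17
ES_Staging deploy = max(EF_Database migration=15, EF_Unit tests=8) = 15; EF_Staging deploy = 15+2 = 17
ES_Load testing = 17; EF_Load testing = 17+9 = 26
ES_Documentation = 3; EF_Documentation = 3+9 = 12
ES_Release notes = max(EF_Frontend dev=4, EF_Code review=11, EF_Staging deploy=17, EF_Load testing=26, EF_Documentation=12) = 26; EF_Release notes = 26+13 = 39
Expected project duration μ = 39 weeks. Critical path: Unit tests → Security audit → Load testing → Release notes.

Variance along critical path = 2.778 + 0.111 + 1.778 + 13.444 = 18.111; σ = √18.111 = 4.256 weeks.
Z = (46 − 39) / 4.256 = 1.645
P(T ≤ 46) = Φ(1.645) ≈ 0.950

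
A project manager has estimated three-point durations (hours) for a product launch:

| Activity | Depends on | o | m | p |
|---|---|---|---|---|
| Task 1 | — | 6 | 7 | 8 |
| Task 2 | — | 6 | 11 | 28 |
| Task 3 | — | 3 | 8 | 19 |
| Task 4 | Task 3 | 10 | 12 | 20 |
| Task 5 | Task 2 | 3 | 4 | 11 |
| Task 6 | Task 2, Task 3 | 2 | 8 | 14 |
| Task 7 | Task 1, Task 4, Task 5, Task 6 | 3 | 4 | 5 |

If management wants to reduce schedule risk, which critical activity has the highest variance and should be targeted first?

te_Task 1 = (6 + 4·7 + 8)/6 = 42/6 = 7; σ²_Task 1 = ((8−6)/6)² = 0.111
te_Task 2 = (6 + 4·11 + 28)/6 = 78/6 = 13; σ²_Task 2 = ((28−6)/6)² = 13.444
te_Task 3 = (3 + 4·8 + 19)/6 = 54/6 = 9; σ²_Task 3 = ((19−3)/6)² = 7.111
te_Task 4 = (10 + 4·12 + 20)/6 = 78/6 = 13; σ²_Task 4 = ((20−10)/6)² = 2.778
te_Task 5 = (3 + 4·4 + 11)/6 = 30/6 = 5; σ²_Task 5 = ((11−3)/6)² = 1.778
te_Task 6 = (2 + 4·8 + 14)/6 = 48/6 = 8; σ²_Task 6 = ((14−2)/6)² = 4.000
te_Task 7 = (3 + 4·4 + 5)/6 = 24/6 = 4; σ²_Task 7 = ((5−3)/6)² = 0.111

Forward pass:
ES_Task 1 = 0; EF_Task 1 = 7
ES_Task 2 = 0; EF_Task 2 = 13
ES_Task 3 = 0; EF_Task 3 = 9
ES_Task 4 = 9; EF_Task 4 = 9+13 = 22
ES_Task 5 = 13; EF_Task 5 = 13+5 = 18
ES_Task 6 = max(EF_Task 2=13, EF_Task 3=9) = 13; EF_Task 6 = 13+8 = 21
ES_Task 7 = max(EF_Task 1=7, EF_Task 4=22, EF_Task 5=18, EF_Task 6=21) = 22; EF_Task 7 = 22+4 = 26
Expected project duration μ = 26 hours. Critical path: Task 3 → Task 4 → Task 7.

Variances on critical path: σ²_Task 3=7.111, σ²_Task 4=2.778, σ²_Task 7=0.111.
Largest is σ²_Task 3 = 7.111.

Task 3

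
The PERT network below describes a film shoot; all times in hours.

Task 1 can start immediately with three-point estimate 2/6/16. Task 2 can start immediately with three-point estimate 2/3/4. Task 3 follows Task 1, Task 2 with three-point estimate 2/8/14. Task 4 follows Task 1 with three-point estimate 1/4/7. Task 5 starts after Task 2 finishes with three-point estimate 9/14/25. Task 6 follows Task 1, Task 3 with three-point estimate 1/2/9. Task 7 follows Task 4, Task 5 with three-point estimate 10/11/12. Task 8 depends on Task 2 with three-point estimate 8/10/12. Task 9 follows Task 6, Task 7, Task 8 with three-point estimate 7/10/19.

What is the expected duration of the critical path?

te_Task 1 = (2 + 4·6 + 16)/6 = 42/6 = 7
te_Task 2 = (2 + 4·3 + 4)/6 = 18/6 = 3
te_Task 3 = (2 + 4·8 + 14)/6 = 48/6 = 8
te_Task 4 = (1 + 4·4 + 7)/6 = 24/6 = 4
te_Task 5 = (9 + 4·14 + 25)/6 = 90/6 = 15
te_Task 6 = (1 + 4·2 + 9)/6 = 18/6 = 3
te_Task 7 = (10 + 4·11 + 12)/6 = 66/6 = 11
te_Task 8 = (8 + 4·10 + 12)/6 = 60/6 = 10
te_Task 9 = (7 + 4·10 + 19)/6 = 66/6 = 11

Forward pass:
ES_Task 1 = 0; EF_Task 1 = 7
ES_Task 2 = 0; EF_Task 2 = 3
ES_Task 3 = max(EF_Task 1=7, EF_Task 2=3) = 7; EF_Task 3 = 7+8 = 15
ES_Task 4 = 7; EF_Task 4 = 7+4 = 11
ES_Task 5 = 3; EF_Task 5 = 3+15 = 18
ES_Task 6 = max(EF_Task 1=7, EF_Task 3=15) = 15; EF_Task 6 = 15+3 = 18
ES_Task 7 = max(EF_Task 4=11, EF_Task 5=18) = 18; EF_Task 7 = 18+11 = 29
ES_Task 8 = 3; EF_Task 8 = 3+10 = 13
ES_Task 9 = max(EF_Task 6=18, EF_Task 7=29, EF_Task 8=13) = 29; EF_Task 9 = 29+11 = 40
Expected project duration μ = 40 hours. Critical path: Task 2 → Task 5 → Task 7 → Task 9.

40 hours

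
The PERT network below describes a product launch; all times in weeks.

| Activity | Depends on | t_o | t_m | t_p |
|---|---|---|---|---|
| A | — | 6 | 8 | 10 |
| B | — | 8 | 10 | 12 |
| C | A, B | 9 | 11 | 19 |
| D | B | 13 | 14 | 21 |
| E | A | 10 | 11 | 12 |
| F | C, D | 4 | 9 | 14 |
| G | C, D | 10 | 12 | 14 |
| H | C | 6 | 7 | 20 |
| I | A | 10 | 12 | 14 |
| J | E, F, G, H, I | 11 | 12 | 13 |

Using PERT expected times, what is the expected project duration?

49 weeks

te_A = (6 + 4·8 + 10)/6 = 48/6 = 8
te_B = (8 + 4·10 + 12)/6 = 60/6 = 10
te_C = (9 + 4·11 + 19)/6 = 72/6 = 12
te_D = (13 + 4·14 + 21)/6 = 90/6 = 15
te_E = (10 + 4·11 + 12)/6 = 66/6 = 11
te_F = (4 + 4·9 + 14)/6 = 54/6 = 9
te_G = (10 + 4·12 + 14)/6 = 72/6 = 12
te_H = (6 + 4·7 + 20)/6 = 54/6 = 9
te_I = (10 + 4·12 + 14)/6 = 72/6 = 12
te_J = (11 + 4·12 + 13)/6 = 72/6 = 12

Forward pass:
ES_A = 0; EF_A = 8
ES_B = 0; EF_B = 10
ES_C = max(EF_A=8, EF_B=10) = 10; EF_C = 10+12 = 22
ES_D = 10; EF_D = 10+15 = 25
ES_E = 8; EF_E = 8+11 = 19
ES_F = max(EF_C=22, EF_D=25) = 25; EF_F = 25+9 = 34
ES_G = max(EF_C=22, EF_D=25) = 25; EF_G = 25+12 = 37
ES_H = 22; EF_H = 22+9 = 31
ES_I = 8; EF_I = 8+12 = 20
ES_J = max(EF_E=19, EF_F=34, EF_G=37, EF_H=31, EF_I=20) = 37; EF_J = 37+12 = 49
Expected project duration μ = 49 weeks. Critical path: B → D → G → J.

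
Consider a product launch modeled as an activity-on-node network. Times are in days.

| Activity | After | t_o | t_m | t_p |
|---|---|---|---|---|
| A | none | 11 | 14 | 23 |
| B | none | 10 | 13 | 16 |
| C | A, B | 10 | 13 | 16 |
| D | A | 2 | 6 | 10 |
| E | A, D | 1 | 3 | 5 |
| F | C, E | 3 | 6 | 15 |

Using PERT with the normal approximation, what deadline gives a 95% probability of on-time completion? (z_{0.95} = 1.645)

39.9 days

te_A = (11 + 4·14 + 23)/6 = 90/6 = 15; σ²_A = ((23−11)/6)² = 4.000
te_B = (10 + 4·13 + 16)/6 = 78/6 = 13; σ²_B = ((16−10)/6)² = 1.000
te_C = (10 + 4·13 + 16)/6 = 78/6 = 13; σ²_C = ((16−10)/6)² = 1.000
te_D = (2 + 4·6 + 10)/6 = 36/6 = 6; σ²_D = ((10−2)/6)² = 1.778
te_E = (1 + 4·3 + 5)/6 = 18/6 = 3; σ²_E = ((5−1)/6)² = 0.444
te_F = (3 + 4·6 + 15)/6 = 42/6 = 7; σ²_F = ((15−3)/6)² = 4.000

Forward pass:
ES_A = 0; EF_A = 15
ES_B = 0; EF_B = 13
ES_C = max(EF_A=15, EF_B=13) = 15; EF_C = 15+13 = 28
ES_D = 15; EF_D = 15+6 = 21
ES_E = max(EF_A=15, EF_D=21) = 21; EF_E = 21+3 = 24
ES_F = max(EF_C=28, EF_E=24) = 28; EF_F = 28+7 = 35
Expected project duration μ = 35 days. Critical path: A → C → F.

Variance along critical path = 4.000 + 1.000 + 4.000 = 9.000; σ = 3.000 days.
D = μ + z·σ = 35 + 1.645·3.000 = 39.9 days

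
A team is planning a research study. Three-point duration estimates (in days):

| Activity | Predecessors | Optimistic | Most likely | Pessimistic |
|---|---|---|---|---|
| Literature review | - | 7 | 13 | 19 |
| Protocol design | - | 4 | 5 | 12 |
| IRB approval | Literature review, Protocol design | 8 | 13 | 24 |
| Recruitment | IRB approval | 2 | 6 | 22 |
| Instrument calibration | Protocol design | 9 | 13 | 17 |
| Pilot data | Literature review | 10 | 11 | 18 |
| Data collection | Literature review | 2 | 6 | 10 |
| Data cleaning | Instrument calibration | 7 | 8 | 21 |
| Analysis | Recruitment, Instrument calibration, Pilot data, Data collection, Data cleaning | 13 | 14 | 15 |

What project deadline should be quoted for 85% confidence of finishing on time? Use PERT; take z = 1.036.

53.9 days

te_Literature review = (7 + 4·13 + 19)/6 = 78/6 = 13; σ²_Literature review = ((19−7)/6)² = 4.000
te_Protocol design = (4 + 4·5 + 12)/6 = 36/6 = 6; σ²_Protocol design = ((12−4)/6)² = 1.778
te_IRB approval = (8 + 4·13 + 24)/6 = 84/6 = 14; σ²_IRB approval = ((24−8)/6)² = 7.111
te_Recruitment = (2 + 4·6 + 22)/6 = 48/6 = 8; σ²_Recruitment = ((22−2)/6)² = 11.111
te_Instrument calibration = (9 + 4·13 + 17)/6 = 78/6 = 13; σ²_Instrument calibration = ((17−9)/6)² = 1.778
te_Pilot data = (10 + 4·11 + 18)/6 = 72/6 = 12; σ²_Pilot data = ((18−10)/6)² = 1.778
te_Data collection = (2 + 4·6 + 10)/6 = 36/6 = 6; σ²_Data collection = ((10−2)/6)² = 1.778
te_Data cleaning = (7 + 4·8 + 21)/6 = 60/6 = 10; σ²_Data cleaning = ((21−7)/6)² = 5.444
te_Analysis = (13 + 4·14 + 15)/6 = 84/6 = 14; σ²_Analysis = ((15−13)/6)² = 0.111

Forward pass:
ES_Literature review = 0; EF_Literature review = 13
ES_Protocol design = 0; EF_Protocol design = 6
ES_IRB approval = max(EF_Literature review=13, EF_Protocol design=6) = 13; EF_IRB approval = 13+14 = 27
ES_Recruitment = 27; EF_Recruitment = 27+8 = 35
ES_Instrument calibration = 6; EF_Instrument calibration = 6+13 = 19
ES_Pilot data = 13; EF_Pilot data = 13+12 = 25
ES_Data collection = 13; EF_Data collection = 13+6 = 19
ES_Data cleaning = 19; EF_Data cleaning = 19+10 = 29
ES_Analysis = max(EF_Recruitment=35, EF_Instrument calibration=19, EF_Pilot data=25, EF_Data collection=19, EF_Data cleaning=29) = 35; EF_Analysis = 35+14 = 49
Expected project duration μ = 49 days. Critical path: Literature review → IRB approval → Recruitment → Analysis.

Variance along critical path = 4.000 + 7.111 + 11.111 + 0.111 = 22.333; σ = 4.726 days.
D = μ + z·σ = 49 + 1.036·4.726 = 53.9 days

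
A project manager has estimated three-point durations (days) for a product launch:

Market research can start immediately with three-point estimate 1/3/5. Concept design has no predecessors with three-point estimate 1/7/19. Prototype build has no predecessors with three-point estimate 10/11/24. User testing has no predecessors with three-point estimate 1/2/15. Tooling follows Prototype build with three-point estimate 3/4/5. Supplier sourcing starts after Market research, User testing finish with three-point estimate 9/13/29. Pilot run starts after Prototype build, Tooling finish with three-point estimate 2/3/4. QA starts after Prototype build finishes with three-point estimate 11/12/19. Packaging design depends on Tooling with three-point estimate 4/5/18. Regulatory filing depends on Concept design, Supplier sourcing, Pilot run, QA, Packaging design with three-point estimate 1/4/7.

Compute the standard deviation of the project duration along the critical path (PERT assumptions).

2.87 days

te_Market research = (1 + 4·3 + 5)/6 = 18/6 = 3; σ²_Market research = ((5−1)/6)² = 0.444
te_Concept design = (1 + 4·7 + 19)/6 = 48/6 = 8; σ²_Concept design = ((19−1)/6)² = 9.000
te_Prototype build = (10 + 4·11 + 24)/6 = 78/6 = 13; σ²_Prototype build = ((24−10)/6)² = 5.444
te_User testing = (1 + 4·2 + 15)/6 = 24/6 = 4; σ²_User testing = ((15−1)/6)² = 5.444
te_Tooling = (3 + 4·4 + 5)/6 = 24/6 = 4; σ²_Tooling = ((5−3)/6)² = 0.111
te_Supplier sourcing = (9 + 4·13 + 29)/6 = 90/6 = 15; σ²_Supplier sourcing = ((29−9)/6)² = 11.111
te_Pilot run = (2 + 4·3 + 4)/6 = 18/6 = 3; σ²_Pilot run = ((4−2)/6)² = 0.111
te_QA = (11 + 4·12 + 19)/6 = 78/6 = 13; σ²_QA = ((19−11)/6)² = 1.778
te_Packaging design = (4 + 4·5 + 18)/6 = 42/6 = 7; σ²_Packaging design = ((18−4)/6)² = 5.444
te_Regulatory filing = (1 + 4·4 + 7)/6 = 24/6 = 4; σ²_Regulatory filing = ((7−1)/6)² = 1.000

Forward pass:
ES_Market research = 0; EF_Market research = 3
ES_Concept design = 0; EF_Concept design = 8
ES_Prototype build = 0; EF_Prototype build = 13
ES_User testing = 0; EF_User testing = 4
ES_Tooling = 13; EF_Tooling = 13+4 = 17
ES_Supplier sourcing = max(EF_Market research=3, EF_User testing=4) = 4; EF_Supplier sourcing = 4+15 = 19
ES_Pilot run = max(EF_Prototype build=13, EF_Tooling=17) = 17; EF_Pilot run = 17+3 = 20
ES_QA = 13; EF_QA = 13+13 = 26
ES_Packaging design = 17; EF_Packaging design = 17+7 = 24
ES_Regulatory filing = max(EF_Concept design=8, EF_Supplier sourcing=19, EF_Pilot run=20, EF_QA=26, EF_Packaging design=24) = 26; EF_Regulatory filing = 26+4 = 30
Expected project duration μ = 30 days. Critical path: Prototype build → QA → Regulatory filing.

Variance along critical path = 5.444 + 1.778 + 1.000 = 8.222
σ = √8.222 = 2.867 days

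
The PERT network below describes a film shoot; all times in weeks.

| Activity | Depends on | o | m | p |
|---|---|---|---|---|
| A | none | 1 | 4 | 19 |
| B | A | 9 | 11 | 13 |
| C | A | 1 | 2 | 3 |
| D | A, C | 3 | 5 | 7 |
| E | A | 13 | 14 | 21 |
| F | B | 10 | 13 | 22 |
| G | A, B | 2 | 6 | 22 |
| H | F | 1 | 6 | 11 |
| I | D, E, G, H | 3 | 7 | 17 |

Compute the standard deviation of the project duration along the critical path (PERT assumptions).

4.65 weeks

te_A = (1 + 4·4 + 19)/6 = 36/6 = 6; σ²_A = ((19−1)/6)² = 9.000
te_B = (9 + 4·11 + 13)/6 = 66/6 = 11; σ²_B = ((13−9)/6)² = 0.444
te_C = (1 + 4·2 + 3)/6 = 12/6 = 2; σ²_C = ((3−1)/6)² = 0.111
te_D = (3 + 4·5 + 7)/6 = 30/6 = 5; σ²_D = ((7−3)/6)² = 0.444
te_E = (13 + 4·14 + 21)/6 = 90/6 = 15; σ²_E = ((21−13)/6)² = 1.778
te_F = (10 + 4·13 + 22)/6 = 84/6 = 14; σ²_F = ((22−10)/6)² = 4.000
te_G = (2 + 4·6 + 22)/6 = 48/6 = 8; σ²_G = ((22−2)/6)² = 11.111
te_H = (1 + 4·6 + 11)/6 = 36/6 = 6; σ²_H = ((11−1)/6)² = 2.778
te_I = (3 + 4·7 + 17)/6 = 48/6 = 8; σ²_I = ((17−3)/6)² = 5.444

Forward pass:
ES_A = 0; EF_A = 6
ES_B = 6; EF_B = 6+11 = 17
ES_C = 6; EF_C = 6+2 = 8
ES_D = max(EF_A=6, EF_C=8) = 8; EF_D = 8+5 = 13
ES_E = 6; EF_E = 6+15 = 21
ES_F = 17; EF_F = 17+14 = 31
ES_G = max(EF_A=6, EF_B=17) = 17; EF_G = 17+8 = 25
ES_H = 31; EF_H = 31+6 = 37
ES_I = max(EF_D=13, EF_E=21, EF_G=25, EF_H=37) = 37; EF_I = 37+8 = 45
Expected project duration μ = 45 weeks. Critical path: A → B → F → H → I.

Variance along critical path = 9.000 + 0.444 + 4.000 + 2.778 + 5.444 = 21.667
σ = √21.667 = 4.655 weeks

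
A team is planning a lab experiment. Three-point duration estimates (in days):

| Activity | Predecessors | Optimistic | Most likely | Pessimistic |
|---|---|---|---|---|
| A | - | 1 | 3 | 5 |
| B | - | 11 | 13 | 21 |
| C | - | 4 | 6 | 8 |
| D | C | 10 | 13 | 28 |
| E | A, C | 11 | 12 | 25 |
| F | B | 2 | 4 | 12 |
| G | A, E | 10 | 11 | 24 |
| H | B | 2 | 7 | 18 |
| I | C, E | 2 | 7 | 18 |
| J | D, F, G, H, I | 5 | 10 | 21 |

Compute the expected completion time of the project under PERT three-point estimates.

44 days

te_A = (1 + 4·3 + 5)/6 = 18/6 = 3
te_B = (11 + 4·13 + 21)/6 = 84/6 = 14
te_C = (4 + 4·6 + 8)/6 = 36/6 = 6
te_D = (10 + 4·13 + 28)/6 = 90/6 = 15
te_E = (11 + 4·12 + 25)/6 = 84/6 = 14
te_F = (2 + 4·4 + 12)/6 = 30/6 = 5
te_G = (10 + 4·11 + 24)/6 = 78/6 = 13
te_H = (2 + 4·7 + 18)/6 = 48/6 = 8
te_I = (2 + 4·7 + 18)/6 = 48/6 = 8
te_J = (5 + 4·10 + 21)/6 = 66/6 = 11

Forward pass:
ES_A = 0; EF_A = 3
ES_B = 0; EF_B = 14
ES_C = 0; EF_C = 6
ES_D = 6; EF_D = 6+15 = 21
ES_E = max(EF_A=3, EF_C=6) = 6; EF_E = 6+14 = 20
ES_F = 14; EF_F = 14+5 = 19
ES_G = max(EF_A=3, EF_E=20) = 20; EF_G = 20+13 = 33
ES_H = 14; EF_H = 14+8 = 22
ES_I = max(EF_C=6, EF_E=20) = 20; EF_I = 20+8 = 28
ES_J = max(EF_D=21, EF_F=19, EF_G=33, EF_H=22, EF_I=28) = 33; EF_J = 33+11 = 44
Expected project duration μ = 44 days. Critical path: C → E → G → J.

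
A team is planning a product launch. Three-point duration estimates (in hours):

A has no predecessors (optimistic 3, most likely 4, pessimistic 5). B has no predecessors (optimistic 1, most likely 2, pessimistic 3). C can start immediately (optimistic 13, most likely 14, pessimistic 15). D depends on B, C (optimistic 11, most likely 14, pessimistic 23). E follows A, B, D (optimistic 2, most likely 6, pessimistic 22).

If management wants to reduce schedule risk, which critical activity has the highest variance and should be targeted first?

te_A = (3 + 4·4 + 5)/6 = 24/6 = 4; σ²_A = ((5−3)/6)² = 0.111
te_B = (1 + 4·2 + 3)/6 = 12/6 = 2; σ²_B = ((3−1)/6)² = 0.111
te_C = (13 + 4·14 + 15)/6 = 84/6 = 14; σ²_C = ((15−13)/6)² = 0.111
te_D = (11 + 4·14 + 23)/6 = 90/6 = 15; σ²_D = ((23−11)/6)² = 4.000
te_E = (2 + 4·6 + 22)/6 = 48/6 = 8; σ²_E = ((22−2)/6)² = 11.111

Forward pass:
ES_A = 0; EF_A = 4
ES_B = 0; EF_B = 2
ES_C = 0; EF_C = 14
ES_D = max(EF_B=2, EF_C=14) = 14; EF_D = 14+15 = 29
ES_E = max(EF_A=4, EF_B=2, EF_D=29) = 29; EF_E = 29+8 = 37
Expected project duration μ = 37 hours. Critical path: C → D → E.

Variances on critical path: σ²_C=0.111, σ²_D=4.000, σ²_E=11.111.
Largest is σ²_E = 11.111.

E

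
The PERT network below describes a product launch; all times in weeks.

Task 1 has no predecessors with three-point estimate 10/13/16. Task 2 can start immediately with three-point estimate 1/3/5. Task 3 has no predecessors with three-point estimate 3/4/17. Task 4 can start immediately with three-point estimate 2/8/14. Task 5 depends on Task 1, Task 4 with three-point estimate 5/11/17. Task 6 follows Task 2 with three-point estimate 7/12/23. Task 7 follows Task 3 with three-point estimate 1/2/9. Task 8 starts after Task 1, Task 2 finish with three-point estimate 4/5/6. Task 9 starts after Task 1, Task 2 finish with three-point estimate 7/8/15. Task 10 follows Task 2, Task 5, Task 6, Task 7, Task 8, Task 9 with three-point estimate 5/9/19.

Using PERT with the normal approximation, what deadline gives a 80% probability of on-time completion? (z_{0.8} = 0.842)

36.7 weeks

te_Task 1 = (10 + 4·13 + 16)/6 = 78/6 = 13; σ²_Task 1 = ((16−10)/6)² = 1.000
te_Task 2 = (1 + 4·3 + 5)/6 = 18/6 = 3; σ²_Task 2 = ((5−1)/6)² = 0.444
te_Task 3 = (3 + 4·4 + 17)/6 = 36/6 = 6; σ²_Task 3 = ((17−3)/6)² = 5.444
te_Task 4 = (2 + 4·8 + 14)/6 = 48/6 = 8; σ²_Task 4 = ((14−2)/6)² = 4.000
te_Task 5 = (5 + 4·11 + 17)/6 = 66/6 = 11; σ²_Task 5 = ((17−5)/6)² = 4.000
te_Task 6 = (7 + 4·12 + 23)/6 = 78/6 = 13; σ²_Task 6 = ((23−7)/6)² = 7.111
te_Task 7 = (1 + 4·2 + 9)/6 = 18/6 = 3; σ²_Task 7 = ((9−1)/6)² = 1.778
te_Task 8 = (4 + 4·5 + 6)/6 = 30/6 = 5; σ²_Task 8 = ((6−4)/6)² = 0.111
te_Task 9 = (7 + 4·8 + 15)/6 = 54/6 = 9; σ²_Task 9 = ((15−7)/6)² = 1.778
te_Task 10 = (5 + 4·9 + 19)/6 = 60/6 = 10; σ²_Task 10 = ((19−5)/6)² = 5.444

Forward pass:
ES_Task 1 = 0; EF_Task 1 = 13
ES_Task 2 = 0; EF_Task 2 = 3
ES_Task 3 = 0; EF_Task 3 = 6
ES_Task 4 = 0; EF_Task 4 = 8
ES_Task 5 = max(EF_Task 1=13, EF_Task 4=8) = 13; EF_Task 5 = 13+11 = 24
ES_Task 6 = 3; EF_Task 6 = 3+13 = 16
ES_Task 7 = 6; EF_Task 7 = 6+3 = 9
ES_Task 8 = max(EF_Task 1=13, EF_Task 2=3) = 13; EF_Task 8 = 13+5 = 18
ES_Task 9 = max(EF_Task 1=13, EF_Task 2=3) = 13; EF_Task 9 = 13+9 = 22
ES_Task 10 = max(EF_Task 2=3, EF_Task 5=24, EF_Task 6=16, EF_Task 7=9, EF_Task 8=18, EF_Task 9=22) = 24; EF_Task 10 = 24+10 = 34
Expected project duration μ = 34 weeks. Critical path: Task 1 → Task 5 → Task 10.

Variance along critical path = 1.000 + 4.000 + 5.444 = 10.444; σ = 3.232 weeks.
D = μ + z·σ = 34 + 0.842·3.232 = 36.7 weeks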